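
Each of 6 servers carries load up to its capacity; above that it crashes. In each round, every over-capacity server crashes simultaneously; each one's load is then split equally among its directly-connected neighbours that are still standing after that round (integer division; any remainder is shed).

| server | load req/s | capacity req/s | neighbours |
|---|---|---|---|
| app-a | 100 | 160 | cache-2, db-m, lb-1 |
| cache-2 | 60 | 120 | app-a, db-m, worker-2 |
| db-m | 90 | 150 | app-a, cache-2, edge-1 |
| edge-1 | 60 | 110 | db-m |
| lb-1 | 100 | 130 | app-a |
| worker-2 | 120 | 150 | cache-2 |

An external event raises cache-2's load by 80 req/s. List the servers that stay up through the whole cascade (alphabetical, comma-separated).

Round 1 — cache-2 at 140 > 120. cache-2 crashes.
  cache-2 sheds 140 req/s to app-a, db-m, worker-2: 46 each (2 lost).
    app-a: 100+46 = 146 ≤ 160
    db-m: 90+46 = 136 ≤ 150
    worker-2: 120+46 = 166 > 150
Round 2 — worker-2 crashes.
  worker-2 sheds 166 req/s: no online neighbours, lost.
No further crashes.

app-a, db-m, edge-1, lb-1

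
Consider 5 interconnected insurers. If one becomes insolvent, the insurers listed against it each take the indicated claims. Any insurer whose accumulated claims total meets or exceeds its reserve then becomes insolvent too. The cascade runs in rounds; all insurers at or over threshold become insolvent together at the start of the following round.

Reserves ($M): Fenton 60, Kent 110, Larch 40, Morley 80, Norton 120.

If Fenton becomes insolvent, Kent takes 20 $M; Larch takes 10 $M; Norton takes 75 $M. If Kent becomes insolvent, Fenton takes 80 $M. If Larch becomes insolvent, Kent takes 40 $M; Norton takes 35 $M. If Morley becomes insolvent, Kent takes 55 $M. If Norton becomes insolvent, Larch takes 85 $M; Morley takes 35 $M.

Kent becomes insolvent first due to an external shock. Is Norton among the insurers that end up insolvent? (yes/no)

Round 1 — Kent becomes insolvent (initial).
  Fenton: +80 → 80 ≥ 60
Round 2 — Fenton becomes insolvent.
  Larch: +10 → 10 < 40
  Norton: +75 → 75 < 120
No further insolvencies.

no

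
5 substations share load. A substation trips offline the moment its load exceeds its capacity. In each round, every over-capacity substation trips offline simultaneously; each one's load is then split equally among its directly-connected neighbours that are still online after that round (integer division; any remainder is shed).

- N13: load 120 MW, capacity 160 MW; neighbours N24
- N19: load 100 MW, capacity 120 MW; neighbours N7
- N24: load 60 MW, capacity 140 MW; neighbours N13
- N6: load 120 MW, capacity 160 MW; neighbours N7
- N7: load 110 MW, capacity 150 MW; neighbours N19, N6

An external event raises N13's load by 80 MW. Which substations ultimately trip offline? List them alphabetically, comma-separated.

N13, N24

Round 1 — N13 at 200 > 160. N13 trips offline.
  N13 sheds 200 MW to N24: 200 each.
    N24: 60+200 = 260 > 140
Round 2 — N24 trips offline.
  N24 sheds 260 MW: no online neighbours, lost.
No further trips.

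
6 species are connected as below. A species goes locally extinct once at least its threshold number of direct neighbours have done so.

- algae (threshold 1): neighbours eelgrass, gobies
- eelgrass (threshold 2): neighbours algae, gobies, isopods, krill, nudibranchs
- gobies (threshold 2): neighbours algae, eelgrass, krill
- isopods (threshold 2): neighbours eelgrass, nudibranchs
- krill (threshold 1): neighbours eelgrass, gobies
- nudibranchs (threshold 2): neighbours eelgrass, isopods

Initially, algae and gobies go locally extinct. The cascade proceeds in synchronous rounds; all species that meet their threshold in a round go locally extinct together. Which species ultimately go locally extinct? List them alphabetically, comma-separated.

Round 1 — algae, gobies go locally extinct (initial).
Round 2 — checking thresholds:
  eelgrass: 2 of 5 neighbours ≥ 2, goes locally extinct.
  krill: 1 of 2 neighbours ≥ 1, goes locally extinct.
Round 3 — no new extinctions; cascade stops.

algae, eelgrass, gobies, krill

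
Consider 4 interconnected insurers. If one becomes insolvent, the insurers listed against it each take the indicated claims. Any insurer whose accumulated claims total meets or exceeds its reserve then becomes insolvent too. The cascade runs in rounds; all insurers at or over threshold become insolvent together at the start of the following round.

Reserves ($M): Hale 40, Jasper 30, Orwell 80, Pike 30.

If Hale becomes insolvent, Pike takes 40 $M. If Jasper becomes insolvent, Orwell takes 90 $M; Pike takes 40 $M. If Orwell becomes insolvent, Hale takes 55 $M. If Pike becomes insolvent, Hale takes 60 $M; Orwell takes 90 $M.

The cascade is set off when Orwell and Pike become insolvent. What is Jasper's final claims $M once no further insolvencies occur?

Round 1 — Orwell, Pike become insolvent (initial).
  Hale: +55+60 → 115 ≥ 40
Round 2 — Hale becomes insolvent.
No further insolvencies.

0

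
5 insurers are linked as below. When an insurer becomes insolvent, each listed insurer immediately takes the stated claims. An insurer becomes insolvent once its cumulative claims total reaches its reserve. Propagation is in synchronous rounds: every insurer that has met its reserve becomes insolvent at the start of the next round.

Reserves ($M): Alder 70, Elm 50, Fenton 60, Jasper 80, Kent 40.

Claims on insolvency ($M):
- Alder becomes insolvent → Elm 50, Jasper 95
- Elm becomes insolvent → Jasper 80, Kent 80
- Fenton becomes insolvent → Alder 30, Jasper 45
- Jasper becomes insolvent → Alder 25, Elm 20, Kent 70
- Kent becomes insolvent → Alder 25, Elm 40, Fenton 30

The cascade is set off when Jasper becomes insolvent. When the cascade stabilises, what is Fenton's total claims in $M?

30

Round 1 — Jasper becomes insolvent (initial).
  Alder: +25 → 25 < 70
  Elm: +20 → 20 < 50
  Kent: +70 → 70 ≥ 40
Round 2 — Kent becomes insolvent.
  Alder: +25 → 50 < 70
  Elm: +40 → 60 ≥ 50
  Fenton: +30 → 30 < 60
Round 3 — Elm becomes insolvent.
No further insolvencies.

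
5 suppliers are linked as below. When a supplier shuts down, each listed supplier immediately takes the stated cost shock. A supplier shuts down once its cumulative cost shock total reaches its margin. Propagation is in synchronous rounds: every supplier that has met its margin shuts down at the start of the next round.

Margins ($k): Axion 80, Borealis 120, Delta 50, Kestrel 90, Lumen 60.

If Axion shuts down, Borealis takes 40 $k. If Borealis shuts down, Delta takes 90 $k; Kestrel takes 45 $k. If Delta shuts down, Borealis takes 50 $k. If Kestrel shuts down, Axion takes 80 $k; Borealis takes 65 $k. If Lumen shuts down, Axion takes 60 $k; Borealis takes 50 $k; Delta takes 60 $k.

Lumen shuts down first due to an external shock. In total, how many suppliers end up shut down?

Round 1 — Lumen shuts down (initial).
  Axion: +60 → 60 < 80
  Borealis: +50 → 50 < 120
  Delta: +60 → 60 ≥ 50
Round 2 — Delta shuts down.
  Borealis: +50 → 100 < 120
No further shutdowns.

2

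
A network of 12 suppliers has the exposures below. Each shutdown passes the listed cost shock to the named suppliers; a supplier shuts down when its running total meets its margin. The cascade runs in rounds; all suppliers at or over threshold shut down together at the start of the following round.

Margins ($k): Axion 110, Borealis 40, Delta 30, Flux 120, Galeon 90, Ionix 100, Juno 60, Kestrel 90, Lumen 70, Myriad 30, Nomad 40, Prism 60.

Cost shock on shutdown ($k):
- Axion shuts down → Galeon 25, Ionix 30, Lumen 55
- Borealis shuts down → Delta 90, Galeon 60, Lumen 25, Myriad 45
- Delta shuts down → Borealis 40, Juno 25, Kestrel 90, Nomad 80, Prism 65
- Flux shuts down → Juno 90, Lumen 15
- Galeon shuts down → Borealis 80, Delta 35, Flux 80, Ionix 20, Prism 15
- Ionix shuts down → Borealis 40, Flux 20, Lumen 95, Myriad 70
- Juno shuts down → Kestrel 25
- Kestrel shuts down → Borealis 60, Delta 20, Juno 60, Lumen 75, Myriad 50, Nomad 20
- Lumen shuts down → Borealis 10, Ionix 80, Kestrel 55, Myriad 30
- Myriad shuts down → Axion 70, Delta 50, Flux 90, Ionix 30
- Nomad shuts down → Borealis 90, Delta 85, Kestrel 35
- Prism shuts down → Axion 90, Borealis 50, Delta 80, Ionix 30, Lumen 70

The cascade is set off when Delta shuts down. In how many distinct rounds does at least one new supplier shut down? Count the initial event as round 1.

Round 1 — Delta shuts down (initial).
  Borealis: +40 → 40 ≥ 40
  Juno: +25 → 25 < 60
  Kestrel: +90 → 90 ≥ 90
  Nomad: +80 → 80 ≥ 40
  Prism: +65 → 65 ≥ 60
Round 2 — Borealis, Kestrel, Nomad, Prism shut down.
  Axion: +90 → 90 < 110
  Galeon: +60 → 60 < 90
  Ionix: +30 → 30 < 100
  Juno: +60 → 85 ≥ 60
  Lumen: +25+75+70 → 170 ≥ 70
  Myriad: +45+50 → 95 ≥ 30
Round 3 — Juno, Lumen, Myriad shut down.
  Axion: +70 → 160 ≥ 110
  Flux: +90 → 90 < 120
  Ionix: +80+30 → 140 ≥ 100
Round 4 — Axion, Ionix shut down.
  Flux: +20 → 110 < 120
  Galeon: +25 → 85 < 90
No further shutdowns.

4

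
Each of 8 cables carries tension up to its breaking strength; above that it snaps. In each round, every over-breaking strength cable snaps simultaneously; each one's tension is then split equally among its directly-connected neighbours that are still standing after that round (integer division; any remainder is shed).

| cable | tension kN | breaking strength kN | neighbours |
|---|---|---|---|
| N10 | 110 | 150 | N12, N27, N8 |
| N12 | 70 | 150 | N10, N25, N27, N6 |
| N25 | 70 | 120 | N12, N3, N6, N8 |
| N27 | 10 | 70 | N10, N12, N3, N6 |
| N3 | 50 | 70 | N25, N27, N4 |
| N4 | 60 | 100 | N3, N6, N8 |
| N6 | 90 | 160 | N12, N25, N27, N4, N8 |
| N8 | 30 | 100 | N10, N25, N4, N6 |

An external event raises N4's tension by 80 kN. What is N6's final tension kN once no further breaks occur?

136

Round 1 — N4 at 140 > 100. N4 snaps.
  N4 sheds 140 kN to N3, N6, N8: 46 each (2 lost).
    N3: 50+46 = 96 > 70
    N6: 90+46 = 136 ≤ 160
    N8: 30+46 = 76 ≤ 100
Round 2 — N3 snaps.
  N3 sheds 96 kN to N25, N27: 48 each.
    N25: 70+48 = 118 ≤ 120
    N27: 10+48 = 58 ≤ 70
No further breaks.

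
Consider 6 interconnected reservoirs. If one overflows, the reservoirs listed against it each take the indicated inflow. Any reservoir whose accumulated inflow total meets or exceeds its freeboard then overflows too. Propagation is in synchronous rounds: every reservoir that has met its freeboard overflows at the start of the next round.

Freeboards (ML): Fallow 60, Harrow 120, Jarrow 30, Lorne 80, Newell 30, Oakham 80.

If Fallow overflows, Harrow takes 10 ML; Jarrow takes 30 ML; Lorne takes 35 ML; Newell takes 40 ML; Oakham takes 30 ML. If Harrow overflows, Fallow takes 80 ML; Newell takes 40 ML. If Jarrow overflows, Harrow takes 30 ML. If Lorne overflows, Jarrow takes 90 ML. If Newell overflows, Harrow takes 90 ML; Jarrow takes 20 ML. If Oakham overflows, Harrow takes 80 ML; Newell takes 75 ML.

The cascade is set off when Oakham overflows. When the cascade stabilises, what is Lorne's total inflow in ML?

Round 1 — Oakham overflows (initial).
  Harrow: +80 → 80 < 120
  Newell: +75 → 75 ≥ 30
Round 2 — Newell overflows.
  Harrow: +90 → 170 ≥ 120
  Jarrow: +20 → 20 < 30
Round 3 — Harrow overflows.
  Fallow: +80 → 80 ≥ 60
Round 4 — Fallow overflows.
  Jarrow: +30 → 50 ≥ 30
  Lorne: +35 → 35 < 80
Round 5 — Jarrow overflows.
No further overflows.

35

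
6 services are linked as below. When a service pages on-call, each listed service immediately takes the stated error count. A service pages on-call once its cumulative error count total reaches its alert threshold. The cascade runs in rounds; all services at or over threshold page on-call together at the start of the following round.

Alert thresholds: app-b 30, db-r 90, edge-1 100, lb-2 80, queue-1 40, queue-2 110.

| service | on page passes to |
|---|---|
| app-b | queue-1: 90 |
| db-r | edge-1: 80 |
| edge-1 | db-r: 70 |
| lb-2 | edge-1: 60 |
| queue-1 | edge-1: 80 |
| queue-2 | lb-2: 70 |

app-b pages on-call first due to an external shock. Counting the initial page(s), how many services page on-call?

2

Round 1 — app-b pages on-call (initial).
  queue-1: +90 → 90 ≥ 40
Round 2 — queue-1 pages on-call.
  edge-1: +80 → 80 < 100
No further pages.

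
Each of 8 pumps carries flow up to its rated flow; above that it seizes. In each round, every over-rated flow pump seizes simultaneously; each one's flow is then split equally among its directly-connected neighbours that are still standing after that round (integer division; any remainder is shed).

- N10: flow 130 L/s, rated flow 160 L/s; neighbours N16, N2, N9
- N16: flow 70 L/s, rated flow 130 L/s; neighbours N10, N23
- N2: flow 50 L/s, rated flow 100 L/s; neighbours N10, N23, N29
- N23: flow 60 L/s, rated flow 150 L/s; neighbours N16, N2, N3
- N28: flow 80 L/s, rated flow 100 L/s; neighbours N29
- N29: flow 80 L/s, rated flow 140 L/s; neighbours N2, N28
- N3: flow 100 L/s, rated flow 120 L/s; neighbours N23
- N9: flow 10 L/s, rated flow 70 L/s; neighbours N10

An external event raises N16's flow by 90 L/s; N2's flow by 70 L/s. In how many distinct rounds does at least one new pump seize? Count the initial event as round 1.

3

Round 1 — N16 at 160 > 130; N2 at 120 > 100. N16, N2 seize.
  N16 sheds 160 L/s to N10, N23: 80 each.
    N10: 130+80 = 210 > 160
    N23: 60+80 = 140 ≤ 150
  N2 sheds 120 L/s to N10, N23, N29: 40 each.
    N10: 210+40 = 250 > 160
    N23: 140+40 = 180 > 150
    N29: 80+40 = 120 ≤ 140
Round 2 — N10, N23 seize.
  N10 sheds 250 L/s to N9: 250 each.
    N9: 10+250 = 260 > 70
  N23 sheds 180 L/s to N3: 180 each.
    N3: 100+180 = 280 > 120
Round 3 — N3, N9 seize.
  N3 sheds 280 L/s: no online neighbours, lost.
  N9 sheds 260 L/s: no online neighbours, lost.
No further seizures.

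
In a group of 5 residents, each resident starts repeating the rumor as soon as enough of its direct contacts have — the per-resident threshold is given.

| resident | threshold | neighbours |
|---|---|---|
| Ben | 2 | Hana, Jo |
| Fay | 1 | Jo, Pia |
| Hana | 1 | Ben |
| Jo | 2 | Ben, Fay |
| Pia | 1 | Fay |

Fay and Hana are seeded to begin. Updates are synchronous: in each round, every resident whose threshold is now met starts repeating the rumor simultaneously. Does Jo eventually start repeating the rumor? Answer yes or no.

no

Round 1 — Fay, Hana start repeating the rumor (initial).
Round 2 — checking thresholds:
  Ben: 1 of 2 neighbours < 2, holds.
  Jo: 1 of 2 neighbours < 2, holds.
  Pia: 1 of 1 neighbours ≥ 1, starts repeating the rumor.
Round 3 — no new spreads; cascade stops.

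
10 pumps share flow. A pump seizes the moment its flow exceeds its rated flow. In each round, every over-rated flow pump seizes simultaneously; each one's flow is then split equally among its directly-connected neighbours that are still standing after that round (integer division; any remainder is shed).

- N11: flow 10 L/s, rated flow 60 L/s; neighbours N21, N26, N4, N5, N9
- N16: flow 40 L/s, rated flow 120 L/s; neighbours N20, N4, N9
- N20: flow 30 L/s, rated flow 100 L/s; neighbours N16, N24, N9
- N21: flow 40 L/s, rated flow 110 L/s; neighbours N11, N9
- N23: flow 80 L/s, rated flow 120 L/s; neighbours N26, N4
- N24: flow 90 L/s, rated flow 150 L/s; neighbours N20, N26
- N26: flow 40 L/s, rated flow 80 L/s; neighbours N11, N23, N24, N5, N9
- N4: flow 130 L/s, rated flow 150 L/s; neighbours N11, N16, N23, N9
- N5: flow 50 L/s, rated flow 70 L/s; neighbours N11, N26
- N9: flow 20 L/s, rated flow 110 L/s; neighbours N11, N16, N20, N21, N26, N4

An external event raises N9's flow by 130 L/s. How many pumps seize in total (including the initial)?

9

Round 1 — N9 at 150 > 110. N9 seizes.
  N9 sheds 150 L/s to N11, N16, N20, N21, N26, N4: 25 each.
    N11: 10+25 = 35 ≤ 60
    N16: 40+25 = 65 ≤ 120
    N20: 30+25 = 55 ≤ 100
    N21: 40+25 = 65 ≤ 110
    N26: 40+25 = 65 ≤ 80
    N4: 130+25 = 155 > 150
Round 2 — N4 seizes.
  N4 sheds 155 L/s to N11, N16, N23: 51 each (2 lost).
    N11: 35+51 = 86 > 60
    N16: 65+51 = 116 ≤ 120
    N23: 80+51 = 131 > 120
Round 3 — N11, N23 seize.
  N11 sheds 86 L/s to N21, N26, N5: 28 each (2 lost).
    N21: 65+28 = 93 ≤ 110
    N26: 65+28 = 93 > 80
    N5: 50+28 = 78 > 70
  N23 sheds 131 L/s to N26: 131 each.
    N26: 93+131 = 224 > 80
Round 4 — N26, N5 seize.
  N26 sheds 224 L/s to N24: 224 each.
    N24: 90+224 = 314 > 150
  N5 sheds 78 L/s: no online neighbours, lost.
Round 5 — N24 seizes.
  N24 sheds 314 L/s to N20: 314 each.
    N20: 55+314 = 369 > 100
Round 6 — N20 seizes.
  N20 sheds 369 L/s to N16: 369 each.
    N16: 116+369 = 485 > 120
Round 7 — N16 seizes.
  N16 sheds 485 L/s: no online neighbours, lost.
No further seizures.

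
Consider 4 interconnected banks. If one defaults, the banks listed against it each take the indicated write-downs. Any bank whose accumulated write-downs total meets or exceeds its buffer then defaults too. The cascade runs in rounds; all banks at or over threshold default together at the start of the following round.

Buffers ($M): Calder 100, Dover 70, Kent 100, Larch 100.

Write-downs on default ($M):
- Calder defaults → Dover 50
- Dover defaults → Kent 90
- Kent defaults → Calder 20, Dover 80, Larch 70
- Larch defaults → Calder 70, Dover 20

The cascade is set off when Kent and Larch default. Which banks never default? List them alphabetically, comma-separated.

Calder

Round 1 — Kent, Larch default (initial).
  Calder: +20+70 → 90 < 100
  Dover: +80+20 → 100 ≥ 70
Round 2 — Dover defaults.
No further defaults.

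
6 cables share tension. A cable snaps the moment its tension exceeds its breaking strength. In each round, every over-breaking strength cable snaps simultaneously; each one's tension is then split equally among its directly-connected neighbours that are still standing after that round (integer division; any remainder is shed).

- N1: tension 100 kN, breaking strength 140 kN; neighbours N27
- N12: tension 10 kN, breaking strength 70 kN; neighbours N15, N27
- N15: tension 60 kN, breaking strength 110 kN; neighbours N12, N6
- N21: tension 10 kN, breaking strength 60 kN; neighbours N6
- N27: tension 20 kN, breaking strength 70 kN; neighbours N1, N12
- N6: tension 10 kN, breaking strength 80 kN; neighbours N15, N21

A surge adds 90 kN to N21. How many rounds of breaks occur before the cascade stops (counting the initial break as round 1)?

Round 1 — N21 at 100 > 60. N21 snaps.
  N21 sheds 100 kN to N6: 100 each.
    N6: 10+100 = 110 > 80
Round 2 — N6 snaps.
  N6 sheds 110 kN to N15: 110 each.
    N15: 60+110 = 170 > 110
Round 3 — N15 snaps.
  N15 sheds 170 kN to N12: 170 each.
    N12: 10+170 = 180 > 70
Round 4 — N12 snaps.
  N12 sheds 180 kN to N27: 180 each.
    N27: 20+180 = 200 > 70
Round 5 — N27 snaps.
  N27 sheds 200 kN to N1: 200 each.
    N1: 100+200 = 300 > 140
Round 6 — N1 snaps.
  N1 sheds 300 kN: no online neighbours, lost.
No further breaks.

6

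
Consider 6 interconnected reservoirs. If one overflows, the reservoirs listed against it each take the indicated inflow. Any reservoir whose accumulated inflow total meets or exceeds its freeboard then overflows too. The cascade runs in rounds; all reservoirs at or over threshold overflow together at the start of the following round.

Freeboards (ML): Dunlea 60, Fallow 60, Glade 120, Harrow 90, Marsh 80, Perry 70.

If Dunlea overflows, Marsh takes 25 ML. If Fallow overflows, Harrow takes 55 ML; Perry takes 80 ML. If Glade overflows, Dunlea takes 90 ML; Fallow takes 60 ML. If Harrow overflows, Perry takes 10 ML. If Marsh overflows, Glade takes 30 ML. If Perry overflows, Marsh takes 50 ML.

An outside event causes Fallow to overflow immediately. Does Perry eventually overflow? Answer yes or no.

yes

Round 1 — Fallow overflows (initial).
  Harrow: +55 → 55 < 90
  Perry: +80 → 80 ≥ 70
Round 2 — Perry overflows.
  Marsh: +50 → 50 < 80
No further overflows.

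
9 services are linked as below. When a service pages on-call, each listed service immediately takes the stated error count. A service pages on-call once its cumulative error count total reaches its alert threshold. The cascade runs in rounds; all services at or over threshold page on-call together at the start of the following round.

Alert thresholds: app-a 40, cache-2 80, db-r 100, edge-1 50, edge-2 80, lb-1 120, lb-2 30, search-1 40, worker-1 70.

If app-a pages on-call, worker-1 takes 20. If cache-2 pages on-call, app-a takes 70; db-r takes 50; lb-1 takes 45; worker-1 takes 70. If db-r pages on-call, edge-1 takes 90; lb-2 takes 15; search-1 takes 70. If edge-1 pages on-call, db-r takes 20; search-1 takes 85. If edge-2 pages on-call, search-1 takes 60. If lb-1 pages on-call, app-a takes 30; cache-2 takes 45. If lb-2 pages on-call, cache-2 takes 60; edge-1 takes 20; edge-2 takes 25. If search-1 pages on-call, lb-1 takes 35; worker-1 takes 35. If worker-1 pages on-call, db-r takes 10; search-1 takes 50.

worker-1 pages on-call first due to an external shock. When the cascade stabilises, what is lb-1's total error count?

Round 1 — worker-1 pages on-call (initial).
  db-r: +10 → 10 < 100
  search-1: +50 → 50 ≥ 40
Round 2 — search-1 pages on-call.
  lb-1: +35 → 35 < 120
No further pages.

35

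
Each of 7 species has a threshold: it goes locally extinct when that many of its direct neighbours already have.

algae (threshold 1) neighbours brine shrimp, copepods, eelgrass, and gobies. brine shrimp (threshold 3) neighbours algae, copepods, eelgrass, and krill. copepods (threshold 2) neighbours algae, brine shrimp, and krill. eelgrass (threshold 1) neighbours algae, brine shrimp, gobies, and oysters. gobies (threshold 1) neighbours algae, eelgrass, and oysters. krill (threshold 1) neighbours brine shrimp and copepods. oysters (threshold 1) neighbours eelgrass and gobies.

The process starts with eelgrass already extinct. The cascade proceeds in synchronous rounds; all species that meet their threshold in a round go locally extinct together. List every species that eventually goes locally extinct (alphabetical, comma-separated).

algae, eelgrass, gobies, oysters

Round 1 — eelgrass goes locally extinct (initial).
Round 2 — checking thresholds:
  algae: 1 of 4 neighbours ≥ 1, goes locally extinct.
  brine shrimp: 1 of 4 neighbours < 3, not yet.
  gobies: 1 of 3 neighbours ≥ 1, goes locally extinct.
  oysters: 1 of 2 neighbours ≥ 1, goes locally extinct.
Round 3 — no new extinctions; cascade stops.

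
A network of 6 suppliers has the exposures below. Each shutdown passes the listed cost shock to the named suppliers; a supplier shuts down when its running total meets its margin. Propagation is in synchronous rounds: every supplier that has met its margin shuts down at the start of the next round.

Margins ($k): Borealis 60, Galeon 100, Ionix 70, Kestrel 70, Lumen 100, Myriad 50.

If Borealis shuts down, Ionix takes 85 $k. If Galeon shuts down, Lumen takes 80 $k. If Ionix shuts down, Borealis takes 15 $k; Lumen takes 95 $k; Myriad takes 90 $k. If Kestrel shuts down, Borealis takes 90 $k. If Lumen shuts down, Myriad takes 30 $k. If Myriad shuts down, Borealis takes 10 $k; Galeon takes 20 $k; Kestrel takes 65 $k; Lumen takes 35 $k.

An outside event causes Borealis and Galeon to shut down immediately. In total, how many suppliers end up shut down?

Round 1 — Borealis, Galeon shut down (initial).
  Ionix: +85 → 85 ≥ 70
  Lumen: +80 → 80 < 100
Round 2 — Ionix shuts down.
  Lumen: +95 → 175 ≥ 100
  Myriad: +90 → 90 ≥ 50
Round 3 — Lumen, Myriad shut down.
  Kestrel: +65 → 65 < 70
No further shutdowns.

5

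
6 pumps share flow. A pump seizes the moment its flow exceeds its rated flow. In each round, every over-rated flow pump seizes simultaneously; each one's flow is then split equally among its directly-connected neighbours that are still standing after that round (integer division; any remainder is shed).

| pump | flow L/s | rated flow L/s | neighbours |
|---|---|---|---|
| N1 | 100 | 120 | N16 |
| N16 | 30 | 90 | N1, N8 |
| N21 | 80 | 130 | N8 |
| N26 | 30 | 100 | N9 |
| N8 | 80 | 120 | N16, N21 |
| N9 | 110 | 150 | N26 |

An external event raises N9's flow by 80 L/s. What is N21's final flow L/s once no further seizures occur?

Round 1 — N9 at 190 > 150. N9 seizes.
  N9 sheds 190 L/s to N26: 190 each.
    N26: 30+190 = 220 > 100
Round 2 — N26 seizes.
  N26 sheds 220 L/s: no online neighbours, lost.
No further seizures.

80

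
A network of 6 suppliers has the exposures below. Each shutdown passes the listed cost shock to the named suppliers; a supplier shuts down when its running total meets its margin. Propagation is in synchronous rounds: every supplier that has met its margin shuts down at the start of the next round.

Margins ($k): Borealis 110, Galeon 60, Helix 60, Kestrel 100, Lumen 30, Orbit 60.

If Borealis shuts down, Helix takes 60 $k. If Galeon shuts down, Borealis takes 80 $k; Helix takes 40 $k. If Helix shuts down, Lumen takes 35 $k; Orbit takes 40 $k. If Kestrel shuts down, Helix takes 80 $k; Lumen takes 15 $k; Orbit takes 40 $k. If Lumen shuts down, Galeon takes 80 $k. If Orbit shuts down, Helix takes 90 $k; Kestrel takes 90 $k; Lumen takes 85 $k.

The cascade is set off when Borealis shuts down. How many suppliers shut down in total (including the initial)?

Round 1 — Borealis shuts down (initial).
  Helix: +60 → 60 ≥ 60
Round 2 — Helix shuts down.
  Lumen: +35 → 35 ≥ 30
  Orbit: +40 → 40 < 60
Round 3 — Lumen shuts down.
  Galeon: +80 → 80 ≥ 60
Round 4 — Galeon shuts down.
No further shutdowns.

4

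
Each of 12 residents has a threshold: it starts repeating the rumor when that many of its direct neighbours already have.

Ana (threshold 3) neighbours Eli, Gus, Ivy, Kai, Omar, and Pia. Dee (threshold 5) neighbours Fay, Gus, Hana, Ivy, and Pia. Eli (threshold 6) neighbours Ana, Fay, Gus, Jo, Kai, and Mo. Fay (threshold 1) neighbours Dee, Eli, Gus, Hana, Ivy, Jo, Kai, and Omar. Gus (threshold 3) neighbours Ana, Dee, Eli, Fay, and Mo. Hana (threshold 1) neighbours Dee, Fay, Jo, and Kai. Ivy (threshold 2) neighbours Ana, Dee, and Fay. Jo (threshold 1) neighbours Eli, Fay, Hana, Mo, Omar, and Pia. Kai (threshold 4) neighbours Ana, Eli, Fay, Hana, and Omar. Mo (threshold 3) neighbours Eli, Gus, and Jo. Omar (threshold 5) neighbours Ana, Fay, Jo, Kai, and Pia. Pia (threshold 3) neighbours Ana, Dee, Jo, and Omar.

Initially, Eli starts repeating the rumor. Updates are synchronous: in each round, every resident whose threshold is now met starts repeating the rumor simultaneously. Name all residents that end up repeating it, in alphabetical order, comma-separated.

Eli, Fay, Hana, Jo

Round 1 — Eli starts repeating the rumor (initial).
Round 2 — checking thresholds:
  Ana: 1 of 6 neighbours < 3, holds.
  Fay: 1 of 8 neighbours ≥ 1, starts repeating the rumor.
  Gus: 1 of 5 neighbours < 3, holds.
  Jo: 1 of 6 neighbours ≥ 1, starts repeating the rumor.
  Kai: 1 of 5 neighbours < 4, holds.
  Mo: 1 of 3 neighbours < 3, holds.
Round 3 — checking thresholds:
  Ana: 1 of 6 neighbours < 3, holds.
  Dee: 1 of 5 neighbours < 5, holds.
  Gus: 2 of 5 neighbours < 3, holds.
  Hana: 2 of 4 neighbours ≥ 1, starts repeating the rumor.
  Ivy: 1 of 3 neighbours < 2, holds.
  Kai: 2 of 5 neighbours < 4, holds.
  Mo: 2 of 3 neighbours < 3, holds.
  Omar: 2 of 5 neighbours < 5, holds.
  Pia: 1 of 4 neighbours < 3, holds.
Round 4 — no new spreads; cascade stops.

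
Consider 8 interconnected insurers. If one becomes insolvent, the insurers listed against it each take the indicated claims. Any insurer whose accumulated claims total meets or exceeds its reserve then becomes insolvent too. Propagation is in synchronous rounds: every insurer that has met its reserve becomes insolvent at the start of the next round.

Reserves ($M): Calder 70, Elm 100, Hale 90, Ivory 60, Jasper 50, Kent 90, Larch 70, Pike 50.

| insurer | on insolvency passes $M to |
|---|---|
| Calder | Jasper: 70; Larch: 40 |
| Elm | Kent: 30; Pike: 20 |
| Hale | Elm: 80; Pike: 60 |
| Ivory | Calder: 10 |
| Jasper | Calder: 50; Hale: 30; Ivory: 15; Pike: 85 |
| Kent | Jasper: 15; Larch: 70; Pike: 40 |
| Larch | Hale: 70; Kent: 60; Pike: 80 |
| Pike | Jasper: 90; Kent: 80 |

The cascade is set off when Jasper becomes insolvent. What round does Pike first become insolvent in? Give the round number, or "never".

2

Round 1 — Jasper becomes insolvent (initial).
  Calder: +50 → 50 < 70
  Hale: +30 → 30 < 90
  Ivory: +15 → 15 < 60
  Pike: +85 → 85 ≥ 50
Round 2 — Pike becomes insolvent.
  Kent: +80 → 80 < 90
No further insolvencies.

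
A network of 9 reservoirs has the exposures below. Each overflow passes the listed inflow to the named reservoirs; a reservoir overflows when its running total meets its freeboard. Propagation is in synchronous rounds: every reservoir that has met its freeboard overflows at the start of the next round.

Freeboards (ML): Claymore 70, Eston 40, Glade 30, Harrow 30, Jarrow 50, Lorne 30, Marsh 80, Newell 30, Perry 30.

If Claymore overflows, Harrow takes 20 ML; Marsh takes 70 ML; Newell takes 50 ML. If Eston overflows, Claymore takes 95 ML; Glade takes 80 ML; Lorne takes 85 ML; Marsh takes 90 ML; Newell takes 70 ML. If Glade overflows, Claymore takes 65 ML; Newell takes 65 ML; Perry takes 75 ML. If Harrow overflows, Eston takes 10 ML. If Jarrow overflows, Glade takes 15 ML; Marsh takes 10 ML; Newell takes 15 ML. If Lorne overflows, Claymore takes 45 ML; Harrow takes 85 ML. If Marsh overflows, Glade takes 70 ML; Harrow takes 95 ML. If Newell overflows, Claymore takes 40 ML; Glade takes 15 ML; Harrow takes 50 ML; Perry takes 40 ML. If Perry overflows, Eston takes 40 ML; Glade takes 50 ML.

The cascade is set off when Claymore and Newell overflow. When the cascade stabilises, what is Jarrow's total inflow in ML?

Round 1 — Claymore, Newell overflow (initial).
  Glade: +15 → 15 < 30
  Harrow: +20+50 → 70 ≥ 30
  Marsh: +70 → 70 < 80
  Perry: +40 → 40 ≥ 30
Round 2 — Harrow, Perry overflow.
  Eston: +10+40 → 50 ≥ 40
  Glade: +50 → 65 ≥ 30
Round 3 — Eston, Glade overflow.
  Lorne: +85 → 85 ≥ 30
  Marsh: +90 → 160 ≥ 80
Round 4 — Lorne, Marsh overflow.
No further overflows.

0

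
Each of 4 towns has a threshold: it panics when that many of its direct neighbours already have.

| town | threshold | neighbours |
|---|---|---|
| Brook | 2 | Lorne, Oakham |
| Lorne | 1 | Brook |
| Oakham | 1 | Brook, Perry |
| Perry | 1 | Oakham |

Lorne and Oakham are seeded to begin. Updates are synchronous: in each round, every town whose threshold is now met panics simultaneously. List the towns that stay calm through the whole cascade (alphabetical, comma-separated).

Round 1 — Lorne, Oakham panic (initial).
Round 2 — checking thresholds:
  Brook: 2 of 2 neighbours ≥ 2, panics.
  Perry: 1 of 1 neighbours ≥ 1, panics.
Round 3 — no new panics; cascade stops.

none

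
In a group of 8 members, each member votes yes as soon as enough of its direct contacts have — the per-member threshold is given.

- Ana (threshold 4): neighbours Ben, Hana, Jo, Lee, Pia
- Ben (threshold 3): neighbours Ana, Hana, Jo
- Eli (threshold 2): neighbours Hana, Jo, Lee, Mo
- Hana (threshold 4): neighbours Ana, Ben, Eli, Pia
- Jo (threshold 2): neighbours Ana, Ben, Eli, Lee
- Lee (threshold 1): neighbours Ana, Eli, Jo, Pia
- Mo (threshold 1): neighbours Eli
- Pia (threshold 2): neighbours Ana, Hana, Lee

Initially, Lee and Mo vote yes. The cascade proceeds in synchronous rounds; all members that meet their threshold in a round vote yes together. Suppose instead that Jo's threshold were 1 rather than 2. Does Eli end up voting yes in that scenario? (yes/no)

yes

With Jo's threshold at 1:
Round 1 — Lee, Mo vote yes (initial).
Round 2 — checking thresholds:
  Ana: 1 of 5 neighbours < 4, below threshold.
  Eli: 2 of 4 neighbours ≥ 2, votes yes.
  Jo: 1 of 4 neighbours ≥ 1, votes yes.
  Pia: 1 of 3 neighbours < 2, below threshold.
Round 3 — no new yes votes; cascade stops.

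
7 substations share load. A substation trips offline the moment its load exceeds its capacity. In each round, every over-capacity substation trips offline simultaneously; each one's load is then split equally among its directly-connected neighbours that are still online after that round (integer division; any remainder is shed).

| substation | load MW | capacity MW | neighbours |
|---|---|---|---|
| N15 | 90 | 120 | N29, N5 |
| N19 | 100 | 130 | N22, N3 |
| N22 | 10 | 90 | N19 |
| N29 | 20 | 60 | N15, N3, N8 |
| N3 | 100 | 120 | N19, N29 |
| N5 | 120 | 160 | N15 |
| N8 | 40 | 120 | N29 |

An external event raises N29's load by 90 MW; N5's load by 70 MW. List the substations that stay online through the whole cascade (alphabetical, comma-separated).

Round 1 — N29 at 110 > 60; N5 at 190 > 160. N29, N5 trip offline.
  N29 sheds 110 MW to N15, N3, N8: 36 each (2 lost).
    N15: 90+36 = 126 > 120
    N3: 100+36 = 136 > 120
    N8: 40+36 = 76 ≤ 120
  N5 sheds 190 MW to N15: 190 each.
    N15: 126+190 = 316 > 120
Round 2 — N15, N3 trip offline.
  N15 sheds 316 MW: no online neighbours, lost.
  N3 sheds 136 MW to N19: 136 each.
    N19: 100+136 = 236 > 130
Round 3 — N19 trips offline.
  N19 sheds 236 MW to N22: 236 each.
    N22: 10+236 = 246 > 90
Round 4 — N22 trips offline.
  N22 sheds 246 MW: no online neighbours, lost.
No further trips.

N8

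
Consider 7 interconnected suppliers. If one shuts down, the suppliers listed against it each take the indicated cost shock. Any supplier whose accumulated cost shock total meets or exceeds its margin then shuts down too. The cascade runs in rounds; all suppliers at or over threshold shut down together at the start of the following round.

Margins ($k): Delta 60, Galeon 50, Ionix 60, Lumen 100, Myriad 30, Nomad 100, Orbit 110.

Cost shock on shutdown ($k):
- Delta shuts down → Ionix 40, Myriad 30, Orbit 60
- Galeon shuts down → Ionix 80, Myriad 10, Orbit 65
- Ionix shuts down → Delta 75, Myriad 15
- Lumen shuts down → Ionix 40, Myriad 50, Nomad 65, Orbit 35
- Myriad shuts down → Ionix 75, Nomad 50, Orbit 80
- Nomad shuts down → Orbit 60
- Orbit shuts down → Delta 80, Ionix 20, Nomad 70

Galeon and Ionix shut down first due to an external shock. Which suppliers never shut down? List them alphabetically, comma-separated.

Round 1 — Galeon, Ionix shut down (initial).
  Delta: +75 → 75 ≥ 60
  Myriad: +10+15 → 25 < 30
  Orbit: +65 → 65 < 110
Round 2 — Delta shuts down.
  Myriad: +30 → 55 ≥ 30
  Orbit: +60 → 125 ≥ 110
Round 3 — Myriad, Orbit shut down.
  Nomad: +50+70 → 120 ≥ 100
Round 4 — Nomad shuts down.
No further shutdowns.

Lumen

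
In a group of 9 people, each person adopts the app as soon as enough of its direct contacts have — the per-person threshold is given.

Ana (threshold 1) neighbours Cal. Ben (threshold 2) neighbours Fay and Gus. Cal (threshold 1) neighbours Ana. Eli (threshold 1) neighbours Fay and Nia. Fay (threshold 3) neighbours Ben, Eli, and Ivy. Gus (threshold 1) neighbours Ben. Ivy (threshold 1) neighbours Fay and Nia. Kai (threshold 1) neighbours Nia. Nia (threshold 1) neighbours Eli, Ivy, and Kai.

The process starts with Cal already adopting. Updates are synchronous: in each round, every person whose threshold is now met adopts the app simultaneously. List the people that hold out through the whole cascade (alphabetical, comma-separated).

Round 1 — Cal adopts the app (initial).
Round 2 — checking thresholds:
  Ana: 1 of 1 neighbours ≥ 1, adopts the app.
Round 3 — no new adoptions; cascade stops.

Ben, Eli, Fay, Gus, Ivy, Kai, Nia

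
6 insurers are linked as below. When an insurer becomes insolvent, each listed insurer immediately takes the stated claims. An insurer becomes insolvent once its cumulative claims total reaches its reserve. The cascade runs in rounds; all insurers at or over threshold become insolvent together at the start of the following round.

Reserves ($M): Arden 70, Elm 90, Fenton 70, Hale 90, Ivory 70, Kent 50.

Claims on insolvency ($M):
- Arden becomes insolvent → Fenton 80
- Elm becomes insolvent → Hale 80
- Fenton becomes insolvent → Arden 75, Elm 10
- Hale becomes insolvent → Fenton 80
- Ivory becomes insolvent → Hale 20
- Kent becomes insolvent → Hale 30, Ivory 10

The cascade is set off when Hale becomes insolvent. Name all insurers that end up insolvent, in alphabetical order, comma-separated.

Round 1 — Hale becomes insolvent (initial).
  Fenton: +80 → 80 ≥ 70
Round 2 — Fenton becomes insolvent.
  Arden: +75 → 75 ≥ 70
  Elm: +10 → 10 < 90
Round 3 — Arden becomes insolvent.
No further insolvencies.

Arden, Fenton, Hale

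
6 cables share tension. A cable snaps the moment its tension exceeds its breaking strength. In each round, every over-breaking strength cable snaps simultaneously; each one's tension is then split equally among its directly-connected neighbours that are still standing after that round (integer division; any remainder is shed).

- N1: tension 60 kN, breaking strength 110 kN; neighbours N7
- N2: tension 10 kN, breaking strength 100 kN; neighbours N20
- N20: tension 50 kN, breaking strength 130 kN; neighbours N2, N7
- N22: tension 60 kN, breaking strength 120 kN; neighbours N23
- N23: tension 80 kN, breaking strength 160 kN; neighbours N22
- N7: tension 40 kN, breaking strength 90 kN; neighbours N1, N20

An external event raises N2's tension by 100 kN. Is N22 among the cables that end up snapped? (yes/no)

Round 1 — N2 at 110 > 100. N2 snaps.
  N2 sheds 110 kN to N20: 110 each.
    N20: 50+110 = 160 > 130
Round 2 — N20 snaps.
  N20 sheds 160 kN to N7: 160 each.
    N7: 40+160 = 200 > 90
Round 3 — N7 snaps.
  N7 sheds 200 kN to N1: 200 each.
    N1: 60+200 = 260 > 110
Round 4 — N1 snaps.
  N1 sheds 260 kN: no online neighbours, lost.
No further breaks.

no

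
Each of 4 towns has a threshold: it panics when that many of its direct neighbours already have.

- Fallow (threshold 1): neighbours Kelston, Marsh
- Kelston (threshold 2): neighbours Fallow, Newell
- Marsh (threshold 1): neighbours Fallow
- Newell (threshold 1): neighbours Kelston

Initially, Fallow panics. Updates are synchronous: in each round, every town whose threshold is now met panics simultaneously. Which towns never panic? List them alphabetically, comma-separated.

Kelston, Newell

Round 1 — Fallow panics (initial).
Round 2 — checking thresholds:
  Kelston: 1 of 2 neighbours < 2, holds.
  Marsh: 1 of 1 neighbours ≥ 1, panics.
Round 3 — no new panics; cascade stops.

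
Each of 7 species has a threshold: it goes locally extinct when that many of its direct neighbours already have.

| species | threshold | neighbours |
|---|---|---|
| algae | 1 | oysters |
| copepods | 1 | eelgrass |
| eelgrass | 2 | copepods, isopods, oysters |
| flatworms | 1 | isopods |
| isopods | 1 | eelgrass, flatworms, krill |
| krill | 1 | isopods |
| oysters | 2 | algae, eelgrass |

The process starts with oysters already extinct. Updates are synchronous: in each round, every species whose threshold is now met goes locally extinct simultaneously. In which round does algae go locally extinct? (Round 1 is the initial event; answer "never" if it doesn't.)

2

Round 1 — oysters goes locally extinct (initial).
Round 2 — checking thresholds:
  algae: 1 of 1 neighbours ≥ 1, goes locally extinct.
  eelgrass: 1 of 3 neighbours < 2, not yet.
Round 3 — no new extinctions; cascade stops.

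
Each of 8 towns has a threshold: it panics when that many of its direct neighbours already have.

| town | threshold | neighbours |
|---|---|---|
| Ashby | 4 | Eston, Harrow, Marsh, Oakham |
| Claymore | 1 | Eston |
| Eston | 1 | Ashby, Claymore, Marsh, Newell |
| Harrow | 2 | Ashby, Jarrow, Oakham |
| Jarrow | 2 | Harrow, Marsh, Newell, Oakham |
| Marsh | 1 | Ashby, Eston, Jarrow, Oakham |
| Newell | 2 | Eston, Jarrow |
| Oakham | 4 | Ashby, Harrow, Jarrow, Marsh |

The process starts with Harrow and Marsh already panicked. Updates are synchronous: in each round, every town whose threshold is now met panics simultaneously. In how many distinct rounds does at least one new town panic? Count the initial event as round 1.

3

Round 1 — Harrow, Marsh panic (initial).
Round 2 — checking thresholds:
  Ashby: 2 of 4 neighbours < 4, below threshold.
  Eston: 1 of 4 neighbours ≥ 1, panics.
  Jarrow: 2 of 4 neighbours ≥ 2, panics.
  Oakham: 2 of 4 neighbours < 4, below threshold.
Round 3 — checking thresholds:
  Ashby: 3 of 4 neighbours < 4, below threshold.
  Claymore: 1 of 1 neighbours ≥ 1, panics.
  Newell: 2 of 2 neighbours ≥ 2, panics.
  Oakham: 3 of 4 neighbours < 4, below threshold.
Round 4 — no new panics; cascade stops.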